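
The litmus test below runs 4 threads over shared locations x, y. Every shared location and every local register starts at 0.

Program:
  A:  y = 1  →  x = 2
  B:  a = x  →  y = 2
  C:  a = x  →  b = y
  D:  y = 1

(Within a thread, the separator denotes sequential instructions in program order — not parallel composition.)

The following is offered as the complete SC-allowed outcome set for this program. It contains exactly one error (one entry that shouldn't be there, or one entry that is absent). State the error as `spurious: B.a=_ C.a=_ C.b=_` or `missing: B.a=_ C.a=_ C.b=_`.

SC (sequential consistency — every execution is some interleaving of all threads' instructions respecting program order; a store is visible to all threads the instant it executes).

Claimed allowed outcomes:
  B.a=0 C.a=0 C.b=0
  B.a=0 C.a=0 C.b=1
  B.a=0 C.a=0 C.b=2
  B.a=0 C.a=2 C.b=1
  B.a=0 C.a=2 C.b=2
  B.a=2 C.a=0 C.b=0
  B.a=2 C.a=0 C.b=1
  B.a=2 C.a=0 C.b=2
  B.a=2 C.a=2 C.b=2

missing: B.a=2 C.a=2 C.b=1

outcome vector order: (B.a,C.a,C.b)
under SC → 000, 001, 002, 021, 022, 200, 201, 202, 221, 222
SC∖claimed = {221}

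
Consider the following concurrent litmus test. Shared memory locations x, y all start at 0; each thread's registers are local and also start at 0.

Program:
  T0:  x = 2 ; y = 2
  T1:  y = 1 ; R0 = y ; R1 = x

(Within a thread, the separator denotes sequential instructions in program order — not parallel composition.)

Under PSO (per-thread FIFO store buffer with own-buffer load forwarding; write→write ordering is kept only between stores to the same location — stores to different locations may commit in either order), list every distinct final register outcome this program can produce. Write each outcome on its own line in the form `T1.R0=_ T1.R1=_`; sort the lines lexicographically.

T1.R0=1 T1.R1=0
T1.R0=1 T1.R1=2
T1.R0=2 T1.R1=0
T1.R0=2 T1.R1=2

outcome vector order: (T1.R0,T1.R1)
|PSO outcomes| = 4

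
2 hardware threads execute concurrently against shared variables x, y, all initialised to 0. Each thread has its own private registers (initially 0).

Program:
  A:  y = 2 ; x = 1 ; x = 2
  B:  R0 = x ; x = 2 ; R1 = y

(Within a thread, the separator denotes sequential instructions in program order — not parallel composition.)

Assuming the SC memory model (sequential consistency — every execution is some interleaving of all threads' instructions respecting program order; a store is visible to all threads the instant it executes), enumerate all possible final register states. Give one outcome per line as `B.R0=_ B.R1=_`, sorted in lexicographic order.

B.R0=0 B.R1=0
B.R0=0 B.R1=2
B.R0=1 B.R1=2
B.R0=2 B.R1=2

outcome vector order: (B.R0,B.R1)
|SC outcomes| = 4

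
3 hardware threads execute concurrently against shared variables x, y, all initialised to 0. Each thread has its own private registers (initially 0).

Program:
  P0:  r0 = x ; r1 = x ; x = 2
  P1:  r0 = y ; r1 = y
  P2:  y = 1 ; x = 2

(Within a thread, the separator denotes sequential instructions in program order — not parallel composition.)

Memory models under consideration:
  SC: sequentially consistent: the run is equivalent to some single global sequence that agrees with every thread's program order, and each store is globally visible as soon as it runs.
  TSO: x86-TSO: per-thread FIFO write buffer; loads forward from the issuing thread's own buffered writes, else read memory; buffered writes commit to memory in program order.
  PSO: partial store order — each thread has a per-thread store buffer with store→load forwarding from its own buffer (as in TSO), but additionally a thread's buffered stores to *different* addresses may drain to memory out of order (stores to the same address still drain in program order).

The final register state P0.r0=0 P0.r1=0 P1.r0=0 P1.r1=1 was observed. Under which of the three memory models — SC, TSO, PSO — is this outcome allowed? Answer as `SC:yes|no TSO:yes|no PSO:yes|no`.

SC:yes TSO:yes PSO:yes

outcome vector order: (P0.r0,P0.r1,P1.r0,P1.r1)
[SC] allowed = {0000 0001 0011 0200 0201 0211 2200 2201 2211}
[TSO] allowed = {0000 0001 0011 0200 0201 0211 2200 2201 2211}
[PSO] allowed = {0000 0001 0011 0200 0201 0211 2200 2201 2211}
target 0001 ∈ {SC,TSO,PSO}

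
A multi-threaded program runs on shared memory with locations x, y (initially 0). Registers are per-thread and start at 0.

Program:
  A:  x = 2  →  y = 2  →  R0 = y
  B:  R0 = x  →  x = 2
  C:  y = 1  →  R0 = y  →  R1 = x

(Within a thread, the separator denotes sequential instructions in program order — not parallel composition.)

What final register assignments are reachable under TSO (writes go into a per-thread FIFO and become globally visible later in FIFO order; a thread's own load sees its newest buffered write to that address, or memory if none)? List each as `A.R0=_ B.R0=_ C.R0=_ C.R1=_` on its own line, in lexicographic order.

A.R0=1 B.R0=0 C.R0=1 C.R1=0
A.R0=1 B.R0=0 C.R0=1 C.R1=2
A.R0=1 B.R0=2 C.R0=1 C.R1=0
A.R0=1 B.R0=2 C.R0=1 C.R1=2
A.R0=2 B.R0=0 C.R0=1 C.R1=0
A.R0=2 B.R0=0 C.R0=1 C.R1=2
A.R0=2 B.R0=0 C.R0=2 C.R1=2
A.R0=2 B.R0=2 C.R0=1 C.R1=0
A.R0=2 B.R0=2 C.R0=1 C.R1=2
A.R0=2 B.R0=2 C.R0=2 C.R1=2

outcome vector order: (A.R0,B.R0,C.R0,C.R1)
|TSO outcomes| = 10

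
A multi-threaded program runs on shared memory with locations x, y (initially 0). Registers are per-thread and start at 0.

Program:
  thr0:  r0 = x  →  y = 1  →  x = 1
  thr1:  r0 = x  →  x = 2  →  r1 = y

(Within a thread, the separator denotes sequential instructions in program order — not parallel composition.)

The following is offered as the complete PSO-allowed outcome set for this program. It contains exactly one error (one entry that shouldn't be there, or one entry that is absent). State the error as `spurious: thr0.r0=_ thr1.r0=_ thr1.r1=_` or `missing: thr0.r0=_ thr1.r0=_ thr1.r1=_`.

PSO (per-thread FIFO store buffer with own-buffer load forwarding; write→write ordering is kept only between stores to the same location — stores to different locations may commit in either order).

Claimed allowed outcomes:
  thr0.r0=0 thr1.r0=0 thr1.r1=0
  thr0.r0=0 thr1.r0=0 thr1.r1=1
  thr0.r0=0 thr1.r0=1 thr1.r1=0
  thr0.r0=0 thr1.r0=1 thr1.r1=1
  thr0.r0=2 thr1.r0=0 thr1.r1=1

missing: thr0.r0=2 thr1.r0=0 thr1.r1=0

outcome vector order: (thr0.r0,thr1.r0,thr1.r1)
PSO: 6 outcomes — {<0 0 0> <0 0 1> <0 1 0> <0 1 1> <2 0 0> <2 0 1>}
PSO∖claimed = {<2 0 0>}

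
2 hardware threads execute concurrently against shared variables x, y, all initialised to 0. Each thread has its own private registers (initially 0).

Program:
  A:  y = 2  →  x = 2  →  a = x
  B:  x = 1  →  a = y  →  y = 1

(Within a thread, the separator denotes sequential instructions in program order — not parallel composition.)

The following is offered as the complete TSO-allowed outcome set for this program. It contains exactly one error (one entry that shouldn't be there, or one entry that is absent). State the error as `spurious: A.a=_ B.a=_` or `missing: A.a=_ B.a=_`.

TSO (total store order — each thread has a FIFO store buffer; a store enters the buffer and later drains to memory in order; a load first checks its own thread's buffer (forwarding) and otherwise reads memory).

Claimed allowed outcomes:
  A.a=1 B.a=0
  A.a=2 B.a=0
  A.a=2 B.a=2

outcome vector order: (A.a,B.a)
under TSO → 1/0 1/2 2/0 2/2
TSO∖claimed = {1/2}

missing: A.a=1 B.a=2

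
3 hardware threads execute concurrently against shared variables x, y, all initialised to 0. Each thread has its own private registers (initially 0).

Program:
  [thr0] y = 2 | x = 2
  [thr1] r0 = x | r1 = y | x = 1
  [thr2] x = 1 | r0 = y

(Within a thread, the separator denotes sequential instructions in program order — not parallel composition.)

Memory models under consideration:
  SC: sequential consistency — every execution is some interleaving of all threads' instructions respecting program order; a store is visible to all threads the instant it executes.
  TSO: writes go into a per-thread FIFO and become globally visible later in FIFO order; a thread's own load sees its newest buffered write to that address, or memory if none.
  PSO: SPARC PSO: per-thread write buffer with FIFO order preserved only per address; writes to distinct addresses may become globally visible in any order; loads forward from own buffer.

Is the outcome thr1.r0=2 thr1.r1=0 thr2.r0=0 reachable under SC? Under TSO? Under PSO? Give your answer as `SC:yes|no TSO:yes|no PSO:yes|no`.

SC:no TSO:no PSO:yes

outcome vector order: (thr1.r0,thr1.r1,thr2.r0)
SC: 10 outcomes — {000; 002; 020; 022; 100; 102; 120; 122; 220; 222}
TSO: 10 outcomes — {000; 002; 020; 022; 100; 102; 120; 122; 220; 222}
PSO: 12 outcomes — {000; 002; 020; 022; 100; 102; 120; 122; 200; 202; 220; 222}
target 200 ∈ {PSO}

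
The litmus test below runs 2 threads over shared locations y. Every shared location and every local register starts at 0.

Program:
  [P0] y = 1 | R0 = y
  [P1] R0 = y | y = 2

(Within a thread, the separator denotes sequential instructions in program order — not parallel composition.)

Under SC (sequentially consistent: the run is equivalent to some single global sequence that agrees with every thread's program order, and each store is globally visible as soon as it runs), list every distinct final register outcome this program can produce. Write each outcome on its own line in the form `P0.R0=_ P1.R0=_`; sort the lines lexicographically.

P0.R0=1 P1.R0=0
P0.R0=1 P1.R0=1
P0.R0=2 P1.R0=0
P0.R0=2 P1.R0=1

outcome vector order: (P0.R0,P1.R0)
|SC outcomes| = 4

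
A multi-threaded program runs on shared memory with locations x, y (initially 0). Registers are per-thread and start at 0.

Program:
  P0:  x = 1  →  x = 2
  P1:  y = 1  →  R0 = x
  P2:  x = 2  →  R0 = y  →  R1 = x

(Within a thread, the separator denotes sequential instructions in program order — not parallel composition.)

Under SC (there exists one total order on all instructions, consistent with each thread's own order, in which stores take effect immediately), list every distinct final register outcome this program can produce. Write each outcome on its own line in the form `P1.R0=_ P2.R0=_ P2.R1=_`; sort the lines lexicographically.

P1.R0=0 P2.R0=1 P2.R1=1
P1.R0=0 P2.R0=1 P2.R1=2
P1.R0=1 P2.R0=0 P2.R1=1
P1.R0=1 P2.R0=0 P2.R1=2
P1.R0=1 P2.R0=1 P2.R1=1
P1.R0=1 P2.R0=1 P2.R1=2
P1.R0=2 P2.R0=0 P2.R1=1
P1.R0=2 P2.R0=0 P2.R1=2
P1.R0=2 P2.R0=1 P2.R1=1
P1.R0=2 P2.R0=1 P2.R1=2

outcome vector order: (P1.R0,P2.R0,P2.R1)
|SC outcomes| = 10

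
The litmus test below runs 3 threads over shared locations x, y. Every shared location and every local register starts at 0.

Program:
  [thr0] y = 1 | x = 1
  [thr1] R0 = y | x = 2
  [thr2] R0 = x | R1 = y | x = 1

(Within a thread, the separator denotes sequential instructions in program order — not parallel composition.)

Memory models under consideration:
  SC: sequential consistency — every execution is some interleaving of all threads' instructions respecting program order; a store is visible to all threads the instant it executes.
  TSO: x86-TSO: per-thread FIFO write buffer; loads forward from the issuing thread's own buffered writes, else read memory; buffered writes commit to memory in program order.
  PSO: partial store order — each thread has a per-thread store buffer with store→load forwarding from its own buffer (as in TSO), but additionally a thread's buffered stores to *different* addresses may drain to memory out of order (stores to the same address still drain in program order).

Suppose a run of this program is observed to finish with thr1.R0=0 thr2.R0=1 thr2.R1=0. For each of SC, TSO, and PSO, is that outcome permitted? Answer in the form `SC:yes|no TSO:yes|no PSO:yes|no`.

SC:no TSO:no PSO:yes

outcome vector order: (thr1.R0,thr2.R0,thr2.R1)
under SC → 0/0/0, 0/0/1, 0/1/1, 0/2/0, 0/2/1, 1/0/0, 1/0/1, 1/1/1, 1/2/1
under TSO → 0/0/0, 0/0/1, 0/1/1, 0/2/0, 0/2/1, 1/0/0, 1/0/1, 1/1/1, 1/2/1
under PSO → 0/0/0, 0/0/1, 0/1/0, 0/1/1, 0/2/0, 0/2/1, 1/0/0, 1/0/1, 1/1/0, 1/1/1, 1/2/1
target 0/1/0 ∈ {PSO}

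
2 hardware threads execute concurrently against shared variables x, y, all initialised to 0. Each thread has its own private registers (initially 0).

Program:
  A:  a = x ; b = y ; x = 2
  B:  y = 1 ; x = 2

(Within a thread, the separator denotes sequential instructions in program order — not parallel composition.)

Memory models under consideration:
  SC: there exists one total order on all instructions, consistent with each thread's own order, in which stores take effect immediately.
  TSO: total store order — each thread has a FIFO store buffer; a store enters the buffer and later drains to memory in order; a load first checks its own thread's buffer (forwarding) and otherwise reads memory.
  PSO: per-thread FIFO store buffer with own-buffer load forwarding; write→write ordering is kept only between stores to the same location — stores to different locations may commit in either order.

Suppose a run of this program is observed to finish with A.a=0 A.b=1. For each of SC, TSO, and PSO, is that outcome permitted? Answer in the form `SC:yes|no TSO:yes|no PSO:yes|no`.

SC:yes TSO:yes PSO:yes

outcome vector order: (A.a,A.b)
under SC → 00 01 21
under TSO → 00 01 21
under PSO → 00 01 20 21
target 01 ∈ {SC,TSO,PSO}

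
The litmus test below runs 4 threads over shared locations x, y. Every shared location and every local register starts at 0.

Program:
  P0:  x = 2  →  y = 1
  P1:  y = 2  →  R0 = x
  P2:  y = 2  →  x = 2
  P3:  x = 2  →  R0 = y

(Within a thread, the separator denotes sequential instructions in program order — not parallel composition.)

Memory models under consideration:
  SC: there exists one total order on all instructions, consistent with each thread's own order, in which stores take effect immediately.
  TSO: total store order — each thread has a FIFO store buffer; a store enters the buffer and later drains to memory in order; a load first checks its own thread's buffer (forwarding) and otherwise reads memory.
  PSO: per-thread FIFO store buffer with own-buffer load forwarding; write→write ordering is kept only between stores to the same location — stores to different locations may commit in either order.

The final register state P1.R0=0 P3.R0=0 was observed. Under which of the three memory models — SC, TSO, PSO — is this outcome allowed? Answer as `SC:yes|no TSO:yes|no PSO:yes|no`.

SC:no TSO:yes PSO:yes

outcome vector order: (P1.R0,P3.R0)
[SC] allowed = {01; 02; 20; 21; 22}
[TSO] allowed = {00; 01; 02; 20; 21; 22}
[PSO] allowed = {00; 01; 02; 20; 21; 22}
target 00 ∈ {TSO,PSO}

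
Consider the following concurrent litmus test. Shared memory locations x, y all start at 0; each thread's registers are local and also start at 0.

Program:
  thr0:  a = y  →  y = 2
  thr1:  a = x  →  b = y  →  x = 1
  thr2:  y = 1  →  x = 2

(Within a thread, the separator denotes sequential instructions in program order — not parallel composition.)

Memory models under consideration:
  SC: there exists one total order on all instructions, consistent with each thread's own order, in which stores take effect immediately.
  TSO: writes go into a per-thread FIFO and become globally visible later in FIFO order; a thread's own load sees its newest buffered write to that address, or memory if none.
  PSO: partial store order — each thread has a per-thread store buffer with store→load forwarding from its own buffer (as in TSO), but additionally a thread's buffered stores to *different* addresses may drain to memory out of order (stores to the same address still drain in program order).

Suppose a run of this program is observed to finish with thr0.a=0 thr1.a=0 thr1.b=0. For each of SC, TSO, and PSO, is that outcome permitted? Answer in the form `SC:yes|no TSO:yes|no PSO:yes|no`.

SC:yes TSO:yes PSO:yes

outcome vector order: (thr0.a,thr1.a,thr1.b)
SC (10): 000 001 002 021 022 100 101 102 121 122
TSO (10): 000 001 002 021 022 100 101 102 121 122
PSO (12): 000 001 002 020 021 022 100 101 102 120 121 122
target 000 ∈ {SC,TSO,PSO}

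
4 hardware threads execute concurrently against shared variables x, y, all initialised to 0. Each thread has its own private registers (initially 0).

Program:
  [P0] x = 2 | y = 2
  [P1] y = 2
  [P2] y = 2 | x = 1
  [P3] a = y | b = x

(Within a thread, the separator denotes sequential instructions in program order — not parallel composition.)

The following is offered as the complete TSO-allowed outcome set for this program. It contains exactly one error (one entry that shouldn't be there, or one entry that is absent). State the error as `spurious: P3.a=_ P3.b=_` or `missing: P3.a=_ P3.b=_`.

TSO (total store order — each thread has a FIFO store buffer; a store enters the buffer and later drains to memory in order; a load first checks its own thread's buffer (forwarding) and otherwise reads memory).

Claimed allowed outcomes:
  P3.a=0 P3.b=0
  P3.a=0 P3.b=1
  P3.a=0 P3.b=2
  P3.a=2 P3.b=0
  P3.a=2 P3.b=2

missing: P3.a=2 P3.b=1

outcome vector order: (P3.a,P3.b)
[TSO] allowed = {00, 01, 02, 20, 21, 22}
TSO∖claimed = {21}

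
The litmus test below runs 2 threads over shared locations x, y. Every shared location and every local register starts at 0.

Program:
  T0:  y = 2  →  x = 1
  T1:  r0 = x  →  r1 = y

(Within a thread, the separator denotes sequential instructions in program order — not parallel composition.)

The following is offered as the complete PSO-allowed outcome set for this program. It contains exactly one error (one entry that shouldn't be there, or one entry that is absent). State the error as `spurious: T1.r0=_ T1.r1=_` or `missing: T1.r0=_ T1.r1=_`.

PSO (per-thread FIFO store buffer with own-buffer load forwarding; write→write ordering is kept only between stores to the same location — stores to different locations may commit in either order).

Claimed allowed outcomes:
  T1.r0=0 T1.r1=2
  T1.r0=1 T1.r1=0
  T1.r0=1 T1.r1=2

outcome vector order: (T1.r0,T1.r1)
PSO: 4 outcomes — {00 02 10 12}
PSO∖claimed = {00}

missing: T1.r0=0 T1.r1=0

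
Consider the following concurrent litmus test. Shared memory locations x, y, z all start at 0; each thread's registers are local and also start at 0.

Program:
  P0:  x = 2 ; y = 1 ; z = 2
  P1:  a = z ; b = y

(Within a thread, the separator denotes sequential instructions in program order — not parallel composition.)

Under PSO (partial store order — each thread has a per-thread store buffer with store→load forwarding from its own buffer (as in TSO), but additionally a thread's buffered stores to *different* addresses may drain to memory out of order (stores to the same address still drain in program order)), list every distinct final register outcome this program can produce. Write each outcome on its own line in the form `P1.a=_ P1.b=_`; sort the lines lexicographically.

outcome vector order: (P1.a,P1.b)
|PSO outcomes| = 4

P1.a=0 P1.b=0
P1.a=0 P1.b=1
P1.a=2 P1.b=0
P1.a=2 P1.b=1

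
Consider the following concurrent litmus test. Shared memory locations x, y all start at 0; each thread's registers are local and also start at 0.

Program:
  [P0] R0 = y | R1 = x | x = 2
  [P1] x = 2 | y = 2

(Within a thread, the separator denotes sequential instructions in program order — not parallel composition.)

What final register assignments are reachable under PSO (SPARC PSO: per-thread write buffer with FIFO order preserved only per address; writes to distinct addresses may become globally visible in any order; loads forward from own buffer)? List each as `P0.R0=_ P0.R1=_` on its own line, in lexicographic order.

outcome vector order: (P0.R0,P0.R1)
|PSO outcomes| = 4

P0.R0=0 P0.R1=0
P0.R0=0 P0.R1=2
P0.R0=2 P0.R1=0
P0.R0=2 P0.R1=2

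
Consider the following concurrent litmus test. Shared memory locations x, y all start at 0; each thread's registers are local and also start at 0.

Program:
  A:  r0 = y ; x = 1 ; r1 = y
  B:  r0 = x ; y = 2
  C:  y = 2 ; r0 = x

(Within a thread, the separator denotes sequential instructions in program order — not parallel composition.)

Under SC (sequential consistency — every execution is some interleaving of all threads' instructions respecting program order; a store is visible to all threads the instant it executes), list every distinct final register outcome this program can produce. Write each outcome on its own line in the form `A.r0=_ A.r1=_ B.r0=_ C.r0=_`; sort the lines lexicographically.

outcome vector order: (A.r0,A.r1,B.r0,C.r0)
|SC outcomes| = 10

A.r0=0 A.r1=0 B.r0=0 C.r0=1
A.r0=0 A.r1=0 B.r0=1 C.r0=1
A.r0=0 A.r1=2 B.r0=0 C.r0=0
A.r0=0 A.r1=2 B.r0=0 C.r0=1
A.r0=0 A.r1=2 B.r0=1 C.r0=0
A.r0=0 A.r1=2 B.r0=1 C.r0=1
A.r0=2 A.r1=2 B.r0=0 C.r0=0
A.r0=2 A.r1=2 B.r0=0 C.r0=1
A.r0=2 A.r1=2 B.r0=1 C.r0=0
A.r0=2 A.r1=2 B.r0=1 C.r0=1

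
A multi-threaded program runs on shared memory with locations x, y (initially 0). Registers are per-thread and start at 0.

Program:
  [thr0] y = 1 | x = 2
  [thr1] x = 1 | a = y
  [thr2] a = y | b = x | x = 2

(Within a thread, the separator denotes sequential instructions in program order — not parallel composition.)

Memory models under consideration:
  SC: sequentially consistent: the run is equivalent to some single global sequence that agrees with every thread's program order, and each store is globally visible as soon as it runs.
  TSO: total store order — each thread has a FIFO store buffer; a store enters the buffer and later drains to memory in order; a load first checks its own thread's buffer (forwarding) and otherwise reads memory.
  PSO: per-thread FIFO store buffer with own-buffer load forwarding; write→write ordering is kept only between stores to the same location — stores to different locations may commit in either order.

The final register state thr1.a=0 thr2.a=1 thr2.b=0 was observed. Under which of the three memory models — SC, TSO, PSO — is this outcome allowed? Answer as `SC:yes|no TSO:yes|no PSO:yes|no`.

SC:no TSO:yes PSO:yes

outcome vector order: (thr1.a,thr2.a,thr2.b)
SC: 11 outcomes — {<0 0 0>; <0 0 1>; <0 0 2>; <0 1 1>; <0 1 2>; <1 0 0>; <1 0 1>; <1 0 2>; <1 1 0>; <1 1 1>; <1 1 2>}
TSO: 12 outcomes — {<0 0 0>; <0 0 1>; <0 0 2>; <0 1 0>; <0 1 1>; <0 1 2>; <1 0 0>; <1 0 1>; <1 0 2>; <1 1 0>; <1 1 1>; <1 1 2>}
PSO: 12 outcomes — {<0 0 0>; <0 0 1>; <0 0 2>; <0 1 0>; <0 1 1>; <0 1 2>; <1 0 0>; <1 0 1>; <1 0 2>; <1 1 0>; <1 1 1>; <1 1 2>}
target <0 1 0> ∈ {TSO,PSO}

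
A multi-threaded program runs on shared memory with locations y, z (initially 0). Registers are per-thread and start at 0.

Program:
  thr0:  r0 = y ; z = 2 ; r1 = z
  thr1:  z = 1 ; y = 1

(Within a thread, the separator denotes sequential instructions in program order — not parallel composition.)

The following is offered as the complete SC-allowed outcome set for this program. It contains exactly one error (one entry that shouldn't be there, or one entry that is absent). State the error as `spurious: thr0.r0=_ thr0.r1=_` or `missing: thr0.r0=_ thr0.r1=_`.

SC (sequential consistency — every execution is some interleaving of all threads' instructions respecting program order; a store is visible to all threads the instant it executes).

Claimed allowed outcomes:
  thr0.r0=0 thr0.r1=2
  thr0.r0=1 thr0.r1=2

outcome vector order: (thr0.r0,thr0.r1)
under SC → (0,1) (0,2) (1,2)
SC∖claimed = {(0,1)}

missing: thr0.r0=0 thr0.r1=1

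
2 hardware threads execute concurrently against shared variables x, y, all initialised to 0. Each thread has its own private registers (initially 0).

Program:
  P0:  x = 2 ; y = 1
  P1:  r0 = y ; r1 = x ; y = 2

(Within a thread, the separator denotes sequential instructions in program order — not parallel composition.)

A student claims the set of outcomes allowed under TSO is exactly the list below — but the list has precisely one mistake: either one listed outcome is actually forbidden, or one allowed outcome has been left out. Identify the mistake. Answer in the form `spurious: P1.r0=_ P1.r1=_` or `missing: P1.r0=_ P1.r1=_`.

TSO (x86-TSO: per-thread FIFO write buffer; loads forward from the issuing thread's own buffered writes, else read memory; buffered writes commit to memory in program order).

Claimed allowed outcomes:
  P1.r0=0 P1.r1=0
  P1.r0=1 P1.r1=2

missing: P1.r0=0 P1.r1=2

outcome vector order: (P1.r0,P1.r1)
under TSO → (0,0) (0,2) (1,2)
TSO∖claimed = {(0,2)}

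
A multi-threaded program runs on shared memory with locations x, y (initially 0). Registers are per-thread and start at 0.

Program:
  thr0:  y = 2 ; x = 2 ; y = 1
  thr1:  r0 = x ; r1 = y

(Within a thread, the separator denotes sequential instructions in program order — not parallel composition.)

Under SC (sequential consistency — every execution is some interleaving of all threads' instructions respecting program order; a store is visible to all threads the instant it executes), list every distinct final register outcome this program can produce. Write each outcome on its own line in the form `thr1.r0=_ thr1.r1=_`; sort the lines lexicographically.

outcome vector order: (thr1.r0,thr1.r1)
|SC outcomes| = 5

thr1.r0=0 thr1.r1=0
thr1.r0=0 thr1.r1=1
thr1.r0=0 thr1.r1=2
thr1.r0=2 thr1.r1=1
thr1.r0=2 thr1.r1=2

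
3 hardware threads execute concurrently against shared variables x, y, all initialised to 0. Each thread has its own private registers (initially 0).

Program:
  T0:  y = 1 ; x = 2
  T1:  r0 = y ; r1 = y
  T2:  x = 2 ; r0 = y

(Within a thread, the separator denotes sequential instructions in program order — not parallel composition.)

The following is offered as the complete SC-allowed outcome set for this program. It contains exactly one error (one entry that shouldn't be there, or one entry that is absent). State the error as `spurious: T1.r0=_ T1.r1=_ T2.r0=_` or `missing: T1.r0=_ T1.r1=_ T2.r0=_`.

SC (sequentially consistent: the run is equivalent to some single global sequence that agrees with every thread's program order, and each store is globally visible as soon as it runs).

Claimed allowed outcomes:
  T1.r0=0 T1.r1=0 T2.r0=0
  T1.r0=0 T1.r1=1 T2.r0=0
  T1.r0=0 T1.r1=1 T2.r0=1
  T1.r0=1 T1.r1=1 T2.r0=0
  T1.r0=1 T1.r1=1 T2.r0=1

missing: T1.r0=0 T1.r1=0 T2.r0=1

outcome vector order: (T1.r0,T1.r1,T2.r0)
SC (6): <0 0 0>; <0 0 1>; <0 1 0>; <0 1 1>; <1 1 0>; <1 1 1>
SC∖claimed = {<0 0 1>}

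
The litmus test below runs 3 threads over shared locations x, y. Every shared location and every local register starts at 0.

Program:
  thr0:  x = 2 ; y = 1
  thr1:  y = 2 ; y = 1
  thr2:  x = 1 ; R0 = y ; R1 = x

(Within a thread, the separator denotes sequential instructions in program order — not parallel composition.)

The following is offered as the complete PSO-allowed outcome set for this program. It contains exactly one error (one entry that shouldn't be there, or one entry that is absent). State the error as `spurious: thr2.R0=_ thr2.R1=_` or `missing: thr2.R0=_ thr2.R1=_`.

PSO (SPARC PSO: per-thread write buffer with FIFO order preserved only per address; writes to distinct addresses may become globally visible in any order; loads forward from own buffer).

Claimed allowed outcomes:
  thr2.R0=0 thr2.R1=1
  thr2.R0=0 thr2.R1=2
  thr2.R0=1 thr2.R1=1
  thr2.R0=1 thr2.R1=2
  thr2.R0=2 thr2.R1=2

outcome vector order: (thr2.R0,thr2.R1)
PSO (6): 0/1 0/2 1/1 1/2 2/1 2/2
PSO∖claimed = {2/1}

missing: thr2.R0=2 thr2.R1=1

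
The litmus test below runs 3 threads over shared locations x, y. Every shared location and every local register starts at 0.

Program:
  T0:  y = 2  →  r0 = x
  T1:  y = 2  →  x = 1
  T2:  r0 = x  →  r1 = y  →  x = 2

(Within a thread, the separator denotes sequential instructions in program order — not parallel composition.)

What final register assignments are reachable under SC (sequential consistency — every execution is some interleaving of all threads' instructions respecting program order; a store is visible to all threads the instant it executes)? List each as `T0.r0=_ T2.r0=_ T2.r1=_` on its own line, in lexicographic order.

T0.r0=0 T2.r0=0 T2.r1=0
T0.r0=0 T2.r0=0 T2.r1=2
T0.r0=0 T2.r0=1 T2.r1=2
T0.r0=1 T2.r0=0 T2.r1=0
T0.r0=1 T2.r0=0 T2.r1=2
T0.r0=1 T2.r0=1 T2.r1=2
T0.r0=2 T2.r0=0 T2.r1=0
T0.r0=2 T2.r0=0 T2.r1=2
T0.r0=2 T2.r0=1 T2.r1=2

outcome vector order: (T0.r0,T2.r0,T2.r1)
|SC outcomes| = 9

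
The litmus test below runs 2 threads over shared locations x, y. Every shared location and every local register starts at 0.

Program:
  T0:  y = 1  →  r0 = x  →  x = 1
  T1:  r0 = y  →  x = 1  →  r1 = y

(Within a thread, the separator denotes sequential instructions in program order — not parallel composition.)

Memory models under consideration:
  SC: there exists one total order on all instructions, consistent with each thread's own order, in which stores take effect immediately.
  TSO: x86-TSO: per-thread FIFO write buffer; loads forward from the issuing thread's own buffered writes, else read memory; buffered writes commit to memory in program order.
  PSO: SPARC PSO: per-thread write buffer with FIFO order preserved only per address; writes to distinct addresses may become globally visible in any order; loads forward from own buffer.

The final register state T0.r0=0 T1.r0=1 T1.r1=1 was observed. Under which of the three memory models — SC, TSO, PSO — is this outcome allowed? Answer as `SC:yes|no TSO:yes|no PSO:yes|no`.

outcome vector order: (T0.r0,T1.r0,T1.r1)
under SC → 001, 011, 100, 101, 111
under TSO → 000, 001, 011, 100, 101, 111
under PSO → 000, 001, 011, 100, 101, 111
target 011 ∈ {SC,TSO,PSO}

SC:yes TSO:yes PSO:yes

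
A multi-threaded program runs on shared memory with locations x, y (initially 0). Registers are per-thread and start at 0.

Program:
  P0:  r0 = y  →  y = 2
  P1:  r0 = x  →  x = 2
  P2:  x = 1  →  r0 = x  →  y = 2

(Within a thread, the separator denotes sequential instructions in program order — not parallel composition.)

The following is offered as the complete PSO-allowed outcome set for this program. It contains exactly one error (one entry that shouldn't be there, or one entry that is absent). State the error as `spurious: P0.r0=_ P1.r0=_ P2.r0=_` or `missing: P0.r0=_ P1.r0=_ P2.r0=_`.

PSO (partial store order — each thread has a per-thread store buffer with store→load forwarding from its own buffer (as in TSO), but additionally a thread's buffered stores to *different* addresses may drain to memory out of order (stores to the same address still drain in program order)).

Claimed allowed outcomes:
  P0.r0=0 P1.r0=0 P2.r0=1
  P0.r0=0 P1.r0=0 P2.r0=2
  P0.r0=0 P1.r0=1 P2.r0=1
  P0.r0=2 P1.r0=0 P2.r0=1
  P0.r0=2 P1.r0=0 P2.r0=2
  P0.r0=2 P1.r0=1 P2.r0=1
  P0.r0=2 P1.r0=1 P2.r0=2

outcome vector order: (P0.r0,P1.r0,P2.r0)
under PSO → (0,0,1) (0,0,2) (0,1,1) (0,1,2) (2,0,1) (2,0,2) (2,1,1) (2,1,2)
PSO∖claimed = {(0,1,2)}

missing: P0.r0=0 P1.r0=1 P2.r0=2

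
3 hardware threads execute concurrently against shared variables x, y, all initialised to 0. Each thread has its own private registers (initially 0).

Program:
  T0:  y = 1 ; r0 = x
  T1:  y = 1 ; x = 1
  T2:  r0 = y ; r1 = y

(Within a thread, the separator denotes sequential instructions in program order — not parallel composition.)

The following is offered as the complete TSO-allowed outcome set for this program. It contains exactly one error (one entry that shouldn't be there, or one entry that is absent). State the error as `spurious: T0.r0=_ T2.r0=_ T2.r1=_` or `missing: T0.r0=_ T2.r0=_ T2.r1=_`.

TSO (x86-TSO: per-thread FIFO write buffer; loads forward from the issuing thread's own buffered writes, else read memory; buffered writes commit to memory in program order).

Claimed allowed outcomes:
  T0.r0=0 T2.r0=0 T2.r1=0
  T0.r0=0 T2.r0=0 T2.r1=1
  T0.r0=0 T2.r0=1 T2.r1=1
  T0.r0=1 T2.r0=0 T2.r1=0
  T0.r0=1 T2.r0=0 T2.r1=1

outcome vector order: (T0.r0,T2.r0,T2.r1)
under TSO → <0 0 0> <0 0 1> <0 1 1> <1 0 0> <1 0 1> <1 1 1>
TSO∖claimed = {<1 1 1>}

missing: T0.r0=1 T2.r0=1 T2.r1=1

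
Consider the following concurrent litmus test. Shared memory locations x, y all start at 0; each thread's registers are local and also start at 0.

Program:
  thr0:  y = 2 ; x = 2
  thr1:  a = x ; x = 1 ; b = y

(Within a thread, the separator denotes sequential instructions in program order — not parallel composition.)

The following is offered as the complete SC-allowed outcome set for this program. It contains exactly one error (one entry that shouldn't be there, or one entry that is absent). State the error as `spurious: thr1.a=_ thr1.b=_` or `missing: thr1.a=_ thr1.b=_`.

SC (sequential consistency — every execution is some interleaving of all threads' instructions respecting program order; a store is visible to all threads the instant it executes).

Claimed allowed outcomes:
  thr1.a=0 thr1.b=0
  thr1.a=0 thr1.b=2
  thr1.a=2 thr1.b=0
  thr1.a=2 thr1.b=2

spurious: thr1.a=2 thr1.b=0

outcome vector order: (thr1.a,thr1.b)
under SC → <0 0>; <0 2>; <2 2>
claimed∖SC = {<2 0>}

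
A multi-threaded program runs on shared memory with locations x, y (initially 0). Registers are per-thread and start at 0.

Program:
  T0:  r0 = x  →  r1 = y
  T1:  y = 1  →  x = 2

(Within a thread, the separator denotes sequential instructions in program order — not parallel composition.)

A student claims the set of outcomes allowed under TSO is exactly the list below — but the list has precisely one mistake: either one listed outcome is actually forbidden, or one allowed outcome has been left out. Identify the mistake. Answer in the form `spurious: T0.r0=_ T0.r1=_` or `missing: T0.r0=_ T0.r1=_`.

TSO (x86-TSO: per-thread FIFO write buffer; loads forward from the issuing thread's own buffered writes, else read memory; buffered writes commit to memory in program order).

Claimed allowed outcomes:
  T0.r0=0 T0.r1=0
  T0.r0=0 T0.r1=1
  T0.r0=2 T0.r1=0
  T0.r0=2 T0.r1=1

outcome vector order: (T0.r0,T0.r1)
TSO: 3 outcomes — {00, 01, 21}
claimed∖TSO = {20}

spurious: T0.r0=2 T0.r1=0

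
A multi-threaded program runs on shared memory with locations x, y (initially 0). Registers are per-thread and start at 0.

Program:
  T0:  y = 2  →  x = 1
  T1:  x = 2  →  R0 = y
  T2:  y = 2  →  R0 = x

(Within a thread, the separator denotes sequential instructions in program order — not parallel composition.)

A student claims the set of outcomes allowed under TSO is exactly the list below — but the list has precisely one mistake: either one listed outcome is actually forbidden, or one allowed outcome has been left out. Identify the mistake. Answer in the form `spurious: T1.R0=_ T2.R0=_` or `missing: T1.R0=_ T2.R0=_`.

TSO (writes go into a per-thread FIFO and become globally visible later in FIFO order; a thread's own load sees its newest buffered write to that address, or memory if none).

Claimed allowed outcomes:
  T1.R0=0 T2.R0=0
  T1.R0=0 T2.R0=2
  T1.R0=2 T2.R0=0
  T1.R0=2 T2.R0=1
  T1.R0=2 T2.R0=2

missing: T1.R0=0 T2.R0=1

outcome vector order: (T1.R0,T2.R0)
[TSO] allowed = {<0 0>; <0 1>; <0 2>; <2 0>; <2 1>; <2 2>}
TSO∖claimed = {<0 1>}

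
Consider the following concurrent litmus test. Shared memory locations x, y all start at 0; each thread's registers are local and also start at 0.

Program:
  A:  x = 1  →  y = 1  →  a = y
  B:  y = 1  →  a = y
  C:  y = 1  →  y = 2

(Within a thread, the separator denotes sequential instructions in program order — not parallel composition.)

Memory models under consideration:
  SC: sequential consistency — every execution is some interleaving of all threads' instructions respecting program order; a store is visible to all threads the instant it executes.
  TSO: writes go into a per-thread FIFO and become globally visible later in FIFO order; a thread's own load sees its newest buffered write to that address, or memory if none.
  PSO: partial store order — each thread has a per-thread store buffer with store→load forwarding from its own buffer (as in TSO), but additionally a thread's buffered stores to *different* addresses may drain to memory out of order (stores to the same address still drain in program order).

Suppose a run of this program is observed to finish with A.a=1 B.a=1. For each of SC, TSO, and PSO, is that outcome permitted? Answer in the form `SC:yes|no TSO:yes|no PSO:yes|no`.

outcome vector order: (A.a,B.a)
[SC] allowed = {11 12 21 22}
[TSO] allowed = {11 12 21 22}
[PSO] allowed = {11 12 21 22}
target 11 ∈ {SC,TSO,PSO}

SC:yes TSO:yes PSO:yes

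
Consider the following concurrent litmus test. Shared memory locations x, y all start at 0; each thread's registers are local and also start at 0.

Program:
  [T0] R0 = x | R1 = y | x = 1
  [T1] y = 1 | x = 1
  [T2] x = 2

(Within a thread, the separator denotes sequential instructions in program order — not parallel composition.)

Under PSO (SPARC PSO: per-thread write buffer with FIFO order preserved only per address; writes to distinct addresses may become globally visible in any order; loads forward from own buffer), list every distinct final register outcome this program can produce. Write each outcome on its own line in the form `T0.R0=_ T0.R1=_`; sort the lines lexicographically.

T0.R0=0 T0.R1=0
T0.R0=0 T0.R1=1
T0.R0=1 T0.R1=0
T0.R0=1 T0.R1=1
T0.R0=2 T0.R1=0
T0.R0=2 T0.R1=1

outcome vector order: (T0.R0,T0.R1)
|PSO outcomes| = 6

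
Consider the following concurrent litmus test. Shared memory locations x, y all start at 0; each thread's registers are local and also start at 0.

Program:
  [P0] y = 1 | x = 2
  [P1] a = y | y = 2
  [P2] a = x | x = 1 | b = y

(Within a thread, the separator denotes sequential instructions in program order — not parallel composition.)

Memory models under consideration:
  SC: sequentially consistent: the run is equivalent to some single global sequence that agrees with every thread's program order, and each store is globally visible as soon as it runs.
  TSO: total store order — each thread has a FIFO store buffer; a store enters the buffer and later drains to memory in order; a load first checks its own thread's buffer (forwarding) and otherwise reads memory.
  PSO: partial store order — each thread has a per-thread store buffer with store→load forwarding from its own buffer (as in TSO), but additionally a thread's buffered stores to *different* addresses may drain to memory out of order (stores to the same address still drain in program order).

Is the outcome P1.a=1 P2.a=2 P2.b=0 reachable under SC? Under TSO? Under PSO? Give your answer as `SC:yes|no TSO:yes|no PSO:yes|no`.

outcome vector order: (P1.a,P2.a,P2.b)
[SC] allowed = {(0,0,0); (0,0,1); (0,0,2); (0,2,1); (0,2,2); (1,0,0); (1,0,1); (1,0,2); (1,2,1); (1,2,2)}
[TSO] allowed = {(0,0,0); (0,0,1); (0,0,2); (0,2,1); (0,2,2); (1,0,0); (1,0,1); (1,0,2); (1,2,1); (1,2,2)}
[PSO] allowed = {(0,0,0); (0,0,1); (0,0,2); (0,2,0); (0,2,1); (0,2,2); (1,0,0); (1,0,1); (1,0,2); (1,2,0); (1,2,1); (1,2,2)}
target (1,2,0) ∈ {PSO}

SC:no TSO:no PSO:yes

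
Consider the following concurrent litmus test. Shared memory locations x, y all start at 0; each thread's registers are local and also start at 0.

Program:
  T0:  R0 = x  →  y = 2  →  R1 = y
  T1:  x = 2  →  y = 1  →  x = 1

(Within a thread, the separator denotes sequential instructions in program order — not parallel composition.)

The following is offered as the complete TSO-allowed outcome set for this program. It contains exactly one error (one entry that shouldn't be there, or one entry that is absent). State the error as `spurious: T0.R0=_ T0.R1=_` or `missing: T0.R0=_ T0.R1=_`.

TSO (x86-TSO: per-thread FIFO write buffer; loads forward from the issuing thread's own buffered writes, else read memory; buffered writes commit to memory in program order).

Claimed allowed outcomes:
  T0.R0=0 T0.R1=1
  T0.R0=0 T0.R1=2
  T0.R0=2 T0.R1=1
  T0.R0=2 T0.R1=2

missing: T0.R0=1 T0.R1=2

outcome vector order: (T0.R0,T0.R1)
[TSO] allowed = {(0,1) (0,2) (1,2) (2,1) (2,2)}
TSO∖claimed = {(1,2)}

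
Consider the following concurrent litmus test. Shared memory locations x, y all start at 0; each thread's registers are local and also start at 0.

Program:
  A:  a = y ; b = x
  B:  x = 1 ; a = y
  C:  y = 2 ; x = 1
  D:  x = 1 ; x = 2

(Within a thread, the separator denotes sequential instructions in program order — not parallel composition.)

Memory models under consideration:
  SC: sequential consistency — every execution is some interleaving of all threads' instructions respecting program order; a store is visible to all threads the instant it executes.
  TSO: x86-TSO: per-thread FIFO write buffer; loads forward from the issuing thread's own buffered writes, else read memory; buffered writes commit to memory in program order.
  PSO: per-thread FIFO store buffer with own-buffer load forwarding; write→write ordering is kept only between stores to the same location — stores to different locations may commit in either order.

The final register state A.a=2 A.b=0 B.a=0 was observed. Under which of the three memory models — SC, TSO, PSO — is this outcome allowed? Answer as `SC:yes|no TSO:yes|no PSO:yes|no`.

outcome vector order: (A.a,A.b,B.a)
under SC → <0 0 0>, <0 0 2>, <0 1 0>, <0 1 2>, <0 2 0>, <0 2 2>, <2 0 2>, <2 1 0>, <2 1 2>, <2 2 0>, <2 2 2>
under TSO → <0 0 0>, <0 0 2>, <0 1 0>, <0 1 2>, <0 2 0>, <0 2 2>, <2 0 0>, <2 0 2>, <2 1 0>, <2 1 2>, <2 2 0>, <2 2 2>
under PSO → <0 0 0>, <0 0 2>, <0 1 0>, <0 1 2>, <0 2 0>, <0 2 2>, <2 0 0>, <2 0 2>, <2 1 0>, <2 1 2>, <2 2 0>, <2 2 2>
target <2 0 0> ∈ {TSO,PSO}

SC:no TSO:yes PSO:yes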